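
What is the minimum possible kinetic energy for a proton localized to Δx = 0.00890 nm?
65.490 meV

Localizing a particle requires giving it sufficient momentum uncertainty:

1. From uncertainty principle: Δp ≥ ℏ/(2Δx)
   Δp_min = (1.055e-34 J·s) / (2 × 8.900e-12 m)
   Δp_min = 5.925e-24 kg·m/s

2. This momentum uncertainty corresponds to kinetic energy:
   KE ≈ (Δp)²/(2m) = (5.925e-24)²/(2 × 1.673e-27 kg)
   KE = 1.049e-20 J = 65.490 meV

Tighter localization requires more energy.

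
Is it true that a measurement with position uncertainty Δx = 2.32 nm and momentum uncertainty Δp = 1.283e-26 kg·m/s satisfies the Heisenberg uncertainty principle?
No, it violates the uncertainty principle (impossible measurement).

Calculate the product ΔxΔp:
ΔxΔp = (2.320e-09 m) × (1.283e-26 kg·m/s)
ΔxΔp = 2.977e-35 J·s

Compare to the minimum allowed value ℏ/2:
ℏ/2 = 5.273e-35 J·s

Since ΔxΔp = 2.977e-35 J·s < 5.273e-35 J·s = ℏ/2,
the measurement violates the uncertainty principle.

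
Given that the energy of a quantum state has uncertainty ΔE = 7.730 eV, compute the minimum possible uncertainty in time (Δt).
42.575 as

Using the energy-time uncertainty principle:
ΔEΔt ≥ ℏ/2

The minimum uncertainty in time is:
Δt_min = ℏ/(2ΔE)
Δt_min = (1.055e-34 J·s) / (2 × 1.238e-18 J)
Δt_min = 4.258e-17 s = 42.575 as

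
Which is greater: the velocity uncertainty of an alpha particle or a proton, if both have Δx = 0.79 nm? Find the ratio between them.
The proton has the larger minimum velocity uncertainty, by a ratio of 4.0.

For both particles, Δp_min = ℏ/(2Δx) = 6.675e-26 kg·m/s (same for both).

The velocity uncertainty is Δv = Δp/m:
- alpha particle: Δv = 6.675e-26 / 6.645e-27 = 1.004e+01 m/s = 10.045 m/s
- proton: Δv = 6.675e-26 / 1.673e-27 = 3.990e+01 m/s = 39.904 m/s

Ratio: 3.990e+01 / 1.004e+01 = 4.0

The lighter particle has larger velocity uncertainty because Δv ∝ 1/m.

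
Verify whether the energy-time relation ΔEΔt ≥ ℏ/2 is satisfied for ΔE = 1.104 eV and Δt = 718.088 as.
Yes, it satisfies the uncertainty relation.

Calculate the product ΔEΔt:
ΔE = 1.104 eV = 1.769e-19 J
ΔEΔt = (1.769e-19 J) × (7.181e-16 s)
ΔEΔt = 1.270e-34 J·s

Compare to the minimum allowed value ℏ/2:
ℏ/2 = 5.273e-35 J·s

Since ΔEΔt = 1.270e-34 J·s ≥ 5.273e-35 J·s = ℏ/2,
this satisfies the uncertainty relation.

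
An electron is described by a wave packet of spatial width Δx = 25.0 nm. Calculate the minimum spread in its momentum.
2.109 × 10^-27 kg·m/s

For a wave packet, the spatial width Δx and momentum spread Δp are related by the uncertainty principle:
ΔxΔp ≥ ℏ/2

The minimum momentum spread is:
Δp_min = ℏ/(2Δx)
Δp_min = (1.055e-34 J·s) / (2 × 2.500e-08 m)
Δp_min = 2.109e-27 kg·m/s

A wave packet cannot have both a well-defined position and well-defined momentum.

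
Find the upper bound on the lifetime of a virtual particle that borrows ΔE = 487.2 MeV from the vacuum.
6.755 × 10^-25 s

Using the energy-time uncertainty principle:
ΔEΔt ≥ ℏ/2

For a virtual particle borrowing energy ΔE, the maximum lifetime is:
Δt_max = ℏ/(2ΔE)

Converting energy:
ΔE = 487.2 MeV = 7.806e-11 J

Δt_max = (1.055e-34 J·s) / (2 × 7.806e-11 J)
Δt_max = 6.755e-25 s = 6.755 × 10^-25 s

Virtual particles with higher borrowed energy exist for shorter times.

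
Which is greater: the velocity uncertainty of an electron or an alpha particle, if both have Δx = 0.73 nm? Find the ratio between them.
The electron has the larger minimum velocity uncertainty, by a ratio of 7294.3.

For both particles, Δp_min = ℏ/(2Δx) = 7.223e-26 kg·m/s (same for both).

The velocity uncertainty is Δv = Δp/m:
- electron: Δv = 7.223e-26 / 9.109e-31 = 7.929e+04 m/s = 79.293 km/s
- alpha particle: Δv = 7.223e-26 / 6.645e-27 = 1.087e+01 m/s = 10.871 m/s

Ratio: 7.929e+04 / 1.087e+01 = 7294.3

The lighter particle has larger velocity uncertainty because Δv ∝ 1/m.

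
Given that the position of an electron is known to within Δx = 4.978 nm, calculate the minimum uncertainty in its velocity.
11.628 km/s

Using the Heisenberg uncertainty principle and Δp = mΔv:
ΔxΔp ≥ ℏ/2
Δx(mΔv) ≥ ℏ/2

The minimum uncertainty in velocity is:
Δv_min = ℏ/(2mΔx)
Δv_min = (1.055e-34 J·s) / (2 × 9.109e-31 kg × 4.978e-09 m)
Δv_min = 1.163e+04 m/s = 11.628 km/s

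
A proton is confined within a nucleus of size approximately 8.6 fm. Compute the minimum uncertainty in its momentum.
6.131 × 10^-21 kg·m/s

Using the Heisenberg uncertainty principle:
ΔxΔp ≥ ℏ/2

With Δx ≈ L = 8.600e-15 m (the confinement size):
Δp_min = ℏ/(2Δx)
Δp_min = (1.055e-34 J·s) / (2 × 8.600e-15 m)
Δp_min = 6.131e-21 kg·m/s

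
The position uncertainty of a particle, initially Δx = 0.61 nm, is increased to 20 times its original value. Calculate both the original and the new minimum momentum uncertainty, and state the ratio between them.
Original Δp_min = 8.644 × 10^-26 kg·m/s; new Δp'_min = 4.322 × 10^-27 kg·m/s; ratio Δp'_min/Δp_min = 1/20.

From the uncertainty principle ΔxΔp ≥ ℏ/2, the minimum momentum uncertainty is Δp_min = ℏ/(2Δx).

Original (Δx = 0.61 nm = 6.100e-10 m):
Δp_min = (1.055e-34 J·s)/(2 × 6.100e-10 m) = 8.644e-26 kg·m/s

When Δx → 20Δx:
Δp'_min = ℏ/(2 × 20Δx) = (1/20) × ℏ/(2Δx) = (1/20) × Δp_min
Δp'_min = 1/20 × 8.644e-26 kg·m/s = 4.322e-27 kg·m/s

Since Δp_min ∝ 1/Δx, when Δx is increased to 20 times its original value, Δp_min decreases to 1/20 of its original value.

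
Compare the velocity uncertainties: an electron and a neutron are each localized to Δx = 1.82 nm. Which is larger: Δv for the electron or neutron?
The electron has the larger minimum velocity uncertainty, by a ratio of 1838.7.

For both particles, Δp_min = ℏ/(2Δx) = 2.897e-26 kg·m/s (same for both).

The velocity uncertainty is Δv = Δp/m:
- electron: Δv = 2.897e-26 / 9.109e-31 = 3.180e+04 m/s = 31.804 km/s
- neutron: Δv = 2.897e-26 / 1.675e-27 = 1.730e+01 m/s = 17.297 m/s

Ratio: 3.180e+04 / 1.730e+01 = 1838.7

The lighter particle has larger velocity uncertainty because Δv ∝ 1/m.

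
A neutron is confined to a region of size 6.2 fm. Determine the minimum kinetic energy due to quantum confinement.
134.764 keV

Using the uncertainty principle:

1. Position uncertainty: Δx ≈ 6.200e-15 m
2. Minimum momentum uncertainty: Δp = ℏ/(2Δx) = 8.505e-21 kg·m/s
3. Minimum kinetic energy:
   KE = (Δp)²/(2m) = (8.505e-21)²/(2 × 1.675e-27 kg)
   KE = 2.159e-14 J = 134.764 keV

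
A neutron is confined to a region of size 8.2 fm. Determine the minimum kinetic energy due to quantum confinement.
77.042 keV

Using the uncertainty principle:

1. Position uncertainty: Δx ≈ 8.200e-15 m
2. Minimum momentum uncertainty: Δp = ℏ/(2Δx) = 6.430e-21 kg·m/s
3. Minimum kinetic energy:
   KE = (Δp)²/(2m) = (6.430e-21)²/(2 × 1.675e-27 kg)
   KE = 1.234e-14 J = 77.042 keV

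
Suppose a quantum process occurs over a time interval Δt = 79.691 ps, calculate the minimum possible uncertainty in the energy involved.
4.130 μeV

Using the energy-time uncertainty principle:
ΔEΔt ≥ ℏ/2

The minimum uncertainty in energy is:
ΔE_min = ℏ/(2Δt)
ΔE_min = (1.055e-34 J·s) / (2 × 7.969e-11 s)
ΔE_min = 6.617e-25 J = 4.130 μeV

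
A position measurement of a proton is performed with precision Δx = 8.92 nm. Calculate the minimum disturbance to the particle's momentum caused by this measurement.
5.911 × 10^-27 kg·m/s

The uncertainty principle implies that measuring position disturbs momentum:
ΔxΔp ≥ ℏ/2

When we measure position with precision Δx, we necessarily introduce a momentum uncertainty:
Δp ≥ ℏ/(2Δx)
Δp_min = (1.055e-34 J·s) / (2 × 8.920e-09 m)
Δp_min = 5.911e-27 kg·m/s

The more precisely we measure position, the greater the momentum disturbance.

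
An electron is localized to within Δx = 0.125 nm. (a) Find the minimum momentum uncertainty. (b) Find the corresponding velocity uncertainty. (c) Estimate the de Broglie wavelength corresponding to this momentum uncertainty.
(a) Δp_min = 4.218 × 10^-25 kg·m/s
(b) Δv_min = 463.071 km/s
(c) λ_dB = 1.571 nm

Step-by-step:

(a) From the uncertainty principle:
Δp_min = ℏ/(2Δx) = (1.055e-34 J·s)/(2 × 1.250e-10 m) = 4.218e-25 kg·m/s

(b) The velocity uncertainty:
Δv = Δp/m = (4.218e-25 kg·m/s)/(9.109e-31 kg) = 4.631e+05 m/s = 463.071 km/s

(c) The de Broglie wavelength for this momentum:
λ = h/p = (6.626e-34 J·s)/(4.218e-25 kg·m/s) = 1.571e-09 m = 1.571 nm

Note: The de Broglie wavelength is comparable to the localization size, as expected from wave-particle duality.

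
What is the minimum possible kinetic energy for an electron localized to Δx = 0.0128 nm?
58.136 eV

Localizing a particle requires giving it sufficient momentum uncertainty:

1. From uncertainty principle: Δp ≥ ℏ/(2Δx)
   Δp_min = (1.055e-34 J·s) / (2 × 1.280e-11 m)
   Δp_min = 4.119e-24 kg·m/s

2. This momentum uncertainty corresponds to kinetic energy:
   KE ≈ (Δp)²/(2m) = (4.119e-24)²/(2 × 9.109e-31 kg)
   KE = 9.314e-18 J = 58.136 eV

Tighter localization requires more energy.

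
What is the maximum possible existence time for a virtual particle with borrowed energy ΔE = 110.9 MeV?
2.968 ys

Using the energy-time uncertainty principle:
ΔEΔt ≥ ℏ/2

For a virtual particle borrowing energy ΔE, the maximum lifetime is:
Δt_max = ℏ/(2ΔE)

Converting energy:
ΔE = 110.9 MeV = 1.777e-11 J

Δt_max = (1.055e-34 J·s) / (2 × 1.777e-11 J)
Δt_max = 2.968e-24 s = 2.968 ys

Virtual particles with higher borrowed energy exist for shorter times.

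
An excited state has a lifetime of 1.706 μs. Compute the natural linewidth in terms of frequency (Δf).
46.646 kHz

Using the energy-time uncertainty principle and E = hf:
ΔEΔt ≥ ℏ/2
hΔf·Δt ≥ ℏ/2

The minimum frequency uncertainty is:
Δf = ℏ/(2hτ) = 1/(4πτ)
Δf = 1/(4π × 1.706e-06 s)
Δf = 4.665e+04 Hz = 46.646 kHz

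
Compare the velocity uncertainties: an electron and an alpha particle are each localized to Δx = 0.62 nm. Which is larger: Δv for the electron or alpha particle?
The electron has the larger minimum velocity uncertainty, by a ratio of 7294.3.

For both particles, Δp_min = ℏ/(2Δx) = 8.505e-26 kg·m/s (same for both).

The velocity uncertainty is Δv = Δp/m:
- electron: Δv = 8.505e-26 / 9.109e-31 = 9.336e+04 m/s = 93.361 km/s
- alpha particle: Δv = 8.505e-26 / 6.645e-27 = 1.280e+01 m/s = 12.799 m/s

Ratio: 9.336e+04 / 1.280e+01 = 7294.3

The lighter particle has larger velocity uncertainty because Δv ∝ 1/m.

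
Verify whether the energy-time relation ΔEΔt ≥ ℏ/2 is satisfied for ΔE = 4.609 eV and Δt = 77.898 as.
Yes, it satisfies the uncertainty relation.

Calculate the product ΔEΔt:
ΔE = 4.609 eV = 7.384e-19 J
ΔEΔt = (7.384e-19 J) × (7.790e-17 s)
ΔEΔt = 5.752e-35 J·s

Compare to the minimum allowed value ℏ/2:
ℏ/2 = 5.273e-35 J·s

Since ΔEΔt = 5.752e-35 J·s ≥ 5.273e-35 J·s = ℏ/2,
this satisfies the uncertainty relation.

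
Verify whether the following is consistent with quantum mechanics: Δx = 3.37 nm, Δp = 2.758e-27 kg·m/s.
No, it violates the uncertainty principle (impossible measurement).

Calculate the product ΔxΔp:
ΔxΔp = (3.370e-09 m) × (2.758e-27 kg·m/s)
ΔxΔp = 9.294e-36 J·s

Compare to the minimum allowed value ℏ/2:
ℏ/2 = 5.273e-35 J·s

Since ΔxΔp = 9.294e-36 J·s < 5.273e-35 J·s = ℏ/2,
the measurement violates the uncertainty principle.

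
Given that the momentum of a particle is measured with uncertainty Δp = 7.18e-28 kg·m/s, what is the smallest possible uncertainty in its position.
73.438 nm

Using the Heisenberg uncertainty principle:
ΔxΔp ≥ ℏ/2

The minimum uncertainty in position is:
Δx_min = ℏ/(2Δp)
Δx_min = (1.055e-34 J·s) / (2 × 7.180e-28 kg·m/s)
Δx_min = 7.344e-08 m = 73.438 nm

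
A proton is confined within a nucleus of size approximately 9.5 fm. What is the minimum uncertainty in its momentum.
5.550 × 10^-21 kg·m/s

Using the Heisenberg uncertainty principle:
ΔxΔp ≥ ℏ/2

With Δx ≈ L = 9.500e-15 m (the confinement size):
Δp_min = ℏ/(2Δx)
Δp_min = (1.055e-34 J·s) / (2 × 9.500e-15 m)
Δp_min = 5.550e-21 kg·m/s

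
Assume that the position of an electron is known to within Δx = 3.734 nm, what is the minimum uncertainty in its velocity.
15.502 km/s

Using the Heisenberg uncertainty principle and Δp = mΔv:
ΔxΔp ≥ ℏ/2
Δx(mΔv) ≥ ℏ/2

The minimum uncertainty in velocity is:
Δv_min = ℏ/(2mΔx)
Δv_min = (1.055e-34 J·s) / (2 × 9.109e-31 kg × 3.734e-09 m)
Δv_min = 1.550e+04 m/s = 15.502 km/s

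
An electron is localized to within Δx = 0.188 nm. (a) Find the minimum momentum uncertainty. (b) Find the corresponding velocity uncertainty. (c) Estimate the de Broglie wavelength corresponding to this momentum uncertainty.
(a) Δp_min = 2.805 × 10^-25 kg·m/s
(b) Δv_min = 307.893 km/s
(c) λ_dB = 2.362 nm

Step-by-step:

(a) From the uncertainty principle:
Δp_min = ℏ/(2Δx) = (1.055e-34 J·s)/(2 × 1.880e-10 m) = 2.805e-25 kg·m/s

(b) The velocity uncertainty:
Δv = Δp/m = (2.805e-25 kg·m/s)/(9.109e-31 kg) = 3.079e+05 m/s = 307.893 km/s

(c) The de Broglie wavelength for this momentum:
λ = h/p = (6.626e-34 J·s)/(2.805e-25 kg·m/s) = 2.362e-09 m = 2.362 nm

Note: The de Broglie wavelength is comparable to the localization size, as expected from wave-particle duality.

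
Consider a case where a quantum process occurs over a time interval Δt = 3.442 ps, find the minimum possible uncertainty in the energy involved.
95.615 μeV

Using the energy-time uncertainty principle:
ΔEΔt ≥ ℏ/2

The minimum uncertainty in energy is:
ΔE_min = ℏ/(2Δt)
ΔE_min = (1.055e-34 J·s) / (2 × 3.442e-12 s)
ΔE_min = 1.532e-23 J = 95.615 μeV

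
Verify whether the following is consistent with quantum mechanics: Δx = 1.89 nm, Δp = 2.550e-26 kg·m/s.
No, it violates the uncertainty principle (impossible measurement).

Calculate the product ΔxΔp:
ΔxΔp = (1.890e-09 m) × (2.550e-26 kg·m/s)
ΔxΔp = 4.819e-35 J·s

Compare to the minimum allowed value ℏ/2:
ℏ/2 = 5.273e-35 J·s

Since ΔxΔp = 4.819e-35 J·s < 5.273e-35 J·s = ℏ/2,
the measurement violates the uncertainty principle.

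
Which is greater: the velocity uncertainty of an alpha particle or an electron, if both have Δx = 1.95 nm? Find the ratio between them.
The electron has the larger minimum velocity uncertainty, by a ratio of 7294.3.

For both particles, Δp_min = ℏ/(2Δx) = 2.704e-26 kg·m/s (same for both).

The velocity uncertainty is Δv = Δp/m:
- alpha particle: Δv = 2.704e-26 / 6.645e-27 = 4.069e+00 m/s = 4.069 m/s
- electron: Δv = 2.704e-26 / 9.109e-31 = 2.968e+04 m/s = 29.684 km/s

Ratio: 2.968e+04 / 4.069e+00 = 7294.3

The lighter particle has larger velocity uncertainty because Δv ∝ 1/m.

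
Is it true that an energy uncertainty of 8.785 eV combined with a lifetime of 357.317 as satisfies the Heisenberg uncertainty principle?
Yes, it satisfies the uncertainty relation.

Calculate the product ΔEΔt:
ΔE = 8.785 eV = 1.408e-18 J
ΔEΔt = (1.408e-18 J) × (3.573e-16 s)
ΔEΔt = 5.029e-34 J·s

Compare to the minimum allowed value ℏ/2:
ℏ/2 = 5.273e-35 J·s

Since ΔEΔt = 5.029e-34 J·s ≥ 5.273e-35 J·s = ℏ/2,
this satisfies the uncertainty relation.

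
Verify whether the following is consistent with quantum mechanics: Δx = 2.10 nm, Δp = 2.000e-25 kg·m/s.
Yes, it satisfies the uncertainty principle.

Calculate the product ΔxΔp:
ΔxΔp = (2.100e-09 m) × (2.000e-25 kg·m/s)
ΔxΔp = 4.200e-34 J·s

Compare to the minimum allowed value ℏ/2:
ℏ/2 = 5.273e-35 J·s

Since ΔxΔp = 4.200e-34 J·s ≥ 5.273e-35 J·s = ℏ/2,
the measurement satisfies the uncertainty principle.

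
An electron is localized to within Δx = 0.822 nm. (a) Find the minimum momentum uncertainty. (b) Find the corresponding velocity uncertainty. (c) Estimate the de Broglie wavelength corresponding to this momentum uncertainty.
(a) Δp_min = 6.415 × 10^-26 kg·m/s
(b) Δv_min = 70.418 km/s
(c) λ_dB = 10.330 nm

Step-by-step:

(a) From the uncertainty principle:
Δp_min = ℏ/(2Δx) = (1.055e-34 J·s)/(2 × 8.220e-10 m) = 6.415e-26 kg·m/s

(b) The velocity uncertainty:
Δv = Δp/m = (6.415e-26 kg·m/s)/(9.109e-31 kg) = 7.042e+04 m/s = 70.418 km/s

(c) The de Broglie wavelength for this momentum:
λ = h/p = (6.626e-34 J·s)/(6.415e-26 kg·m/s) = 1.033e-08 m = 10.330 nm

Note: The de Broglie wavelength is comparable to the localization size, as expected from wave-particle duality.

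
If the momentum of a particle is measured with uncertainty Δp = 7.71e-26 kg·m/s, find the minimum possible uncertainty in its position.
683.899 pm

Using the Heisenberg uncertainty principle:
ΔxΔp ≥ ℏ/2

The minimum uncertainty in position is:
Δx_min = ℏ/(2Δp)
Δx_min = (1.055e-34 J·s) / (2 × 7.710e-26 kg·m/s)
Δx_min = 6.839e-10 m = 683.899 pm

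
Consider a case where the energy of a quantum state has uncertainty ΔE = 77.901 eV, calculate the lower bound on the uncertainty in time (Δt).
4.225 as

Using the energy-time uncertainty principle:
ΔEΔt ≥ ℏ/2

The minimum uncertainty in time is:
Δt_min = ℏ/(2ΔE)
Δt_min = (1.055e-34 J·s) / (2 × 1.248e-17 J)
Δt_min = 4.225e-18 s = 4.225 as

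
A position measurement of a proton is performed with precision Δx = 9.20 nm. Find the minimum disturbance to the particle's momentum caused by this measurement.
5.731 × 10^-27 kg·m/s

The uncertainty principle implies that measuring position disturbs momentum:
ΔxΔp ≥ ℏ/2

When we measure position with precision Δx, we necessarily introduce a momentum uncertainty:
Δp ≥ ℏ/(2Δx)
Δp_min = (1.055e-34 J·s) / (2 × 9.200e-09 m)
Δp_min = 5.731e-27 kg·m/s

The more precisely we measure position, the greater the momentum disturbance.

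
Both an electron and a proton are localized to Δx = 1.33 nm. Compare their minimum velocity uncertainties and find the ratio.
The electron has the larger minimum velocity uncertainty, by a ratio of 1836.2.

For both particles, Δp_min = ℏ/(2Δx) = 3.965e-26 kg·m/s (same for both).

The velocity uncertainty is Δv = Δp/m:
- electron: Δv = 3.965e-26 / 9.109e-31 = 4.352e+04 m/s = 43.522 km/s
- proton: Δv = 3.965e-26 / 1.673e-27 = 2.370e+01 m/s = 23.703 m/s

Ratio: 4.352e+04 / 2.370e+01 = 1836.2

The lighter particle has larger velocity uncertainty because Δv ∝ 1/m.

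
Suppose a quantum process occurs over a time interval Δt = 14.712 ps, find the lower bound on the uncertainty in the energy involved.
22.370 μeV

Using the energy-time uncertainty principle:
ΔEΔt ≥ ℏ/2

The minimum uncertainty in energy is:
ΔE_min = ℏ/(2Δt)
ΔE_min = (1.055e-34 J·s) / (2 × 1.471e-11 s)
ΔE_min = 3.584e-24 J = 22.370 μeV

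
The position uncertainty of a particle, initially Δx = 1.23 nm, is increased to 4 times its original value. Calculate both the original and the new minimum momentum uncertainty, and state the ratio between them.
Original Δp_min = 4.287 × 10^-26 kg·m/s; new Δp'_min = 1.072 × 10^-26 kg·m/s; ratio Δp'_min/Δp_min = 1/4.

From the uncertainty principle ΔxΔp ≥ ℏ/2, the minimum momentum uncertainty is Δp_min = ℏ/(2Δx).

Original (Δx = 1.23 nm = 1.230e-09 m):
Δp_min = (1.055e-34 J·s)/(2 × 1.230e-09 m) = 4.287e-26 kg·m/s

When Δx → 4Δx:
Δp'_min = ℏ/(2 × 4Δx) = (1/4) × ℏ/(2Δx) = (1/4) × Δp_min
Δp'_min = 1/4 × 4.287e-26 kg·m/s = 1.072e-26 kg·m/s

Since Δp_min ∝ 1/Δx, when Δx is increased to 4 times its original value, Δp_min decreases to 1/4 of its original value.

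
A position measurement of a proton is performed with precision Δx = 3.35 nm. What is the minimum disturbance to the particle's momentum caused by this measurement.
1.574 × 10^-26 kg·m/s

The uncertainty principle implies that measuring position disturbs momentum:
ΔxΔp ≥ ℏ/2

When we measure position with precision Δx, we necessarily introduce a momentum uncertainty:
Δp ≥ ℏ/(2Δx)
Δp_min = (1.055e-34 J·s) / (2 × 3.350e-09 m)
Δp_min = 1.574e-26 kg·m/s

The more precisely we measure position, the greater the momentum disturbance.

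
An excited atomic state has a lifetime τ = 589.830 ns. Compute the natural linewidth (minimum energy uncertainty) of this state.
557.968 peV

Using the energy-time uncertainty principle:
ΔEΔt ≥ ℏ/2

The lifetime τ represents the time uncertainty Δt.
The natural linewidth (minimum energy uncertainty) is:

ΔE = ℏ/(2τ)
ΔE = (1.055e-34 J·s) / (2 × 5.898e-07 s)
ΔE = 8.940e-29 J = 557.968 peV

This natural linewidth limits the precision of spectroscopic measurements.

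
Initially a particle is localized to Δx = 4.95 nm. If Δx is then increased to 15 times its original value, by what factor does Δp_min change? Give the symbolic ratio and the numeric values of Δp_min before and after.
Original Δp_min = 1.065 × 10^-26 kg·m/s; new Δp'_min = 7.101 × 10^-28 kg·m/s; ratio Δp'_min/Δp_min = 1/15.

From the uncertainty principle ΔxΔp ≥ ℏ/2, the minimum momentum uncertainty is Δp_min = ℏ/(2Δx).

Original (Δx = 4.95 nm = 4.950e-09 m):
Δp_min = (1.055e-34 J·s)/(2 × 4.950e-09 m) = 1.065e-26 kg·m/s

When Δx → 15Δx:
Δp'_min = ℏ/(2 × 15Δx) = (1/15) × ℏ/(2Δx) = (1/15) × Δp_min
Δp'_min = 1/15 × 1.065e-26 kg·m/s = 7.101e-28 kg·m/s

Since Δp_min ∝ 1/Δx, when Δx is increased to 15 times its original value, Δp_min decreases to 1/15 of its original value.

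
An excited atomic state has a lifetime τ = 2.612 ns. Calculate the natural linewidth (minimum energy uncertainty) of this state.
125.998 neV

Using the energy-time uncertainty principle:
ΔEΔt ≥ ℏ/2

The lifetime τ represents the time uncertainty Δt.
The natural linewidth (minimum energy uncertainty) is:

ΔE = ℏ/(2τ)
ΔE = (1.055e-34 J·s) / (2 × 2.612e-09 s)
ΔE = 2.019e-26 J = 125.998 neV

This natural linewidth limits the precision of spectroscopic measurements.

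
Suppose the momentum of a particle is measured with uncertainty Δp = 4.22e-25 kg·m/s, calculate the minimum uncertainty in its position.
124.949 pm

Using the Heisenberg uncertainty principle:
ΔxΔp ≥ ℏ/2

The minimum uncertainty in position is:
Δx_min = ℏ/(2Δp)
Δx_min = (1.055e-34 J·s) / (2 × 4.220e-25 kg·m/s)
Δx_min = 1.249e-10 m = 124.949 pm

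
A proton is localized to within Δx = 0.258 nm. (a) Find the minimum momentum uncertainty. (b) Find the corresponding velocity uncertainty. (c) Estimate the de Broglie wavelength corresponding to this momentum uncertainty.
(a) Δp_min = 2.044 × 10^-25 kg·m/s
(b) Δv_min = 122.188 m/s
(c) λ_dB = 3.242 nm

Step-by-step:

(a) From the uncertainty principle:
Δp_min = ℏ/(2Δx) = (1.055e-34 J·s)/(2 × 2.580e-10 m) = 2.044e-25 kg·m/s

(b) The velocity uncertainty:
Δv = Δp/m = (2.044e-25 kg·m/s)/(1.673e-27 kg) = 1.222e+02 m/s = 122.188 m/s

(c) The de Broglie wavelength for this momentum:
λ = h/p = (6.626e-34 J·s)/(2.044e-25 kg·m/s) = 3.242e-09 m = 3.242 nm

Note: The de Broglie wavelength is comparable to the localization size, as expected from wave-particle duality.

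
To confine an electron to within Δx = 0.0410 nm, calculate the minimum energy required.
5.666 eV

Localizing a particle requires giving it sufficient momentum uncertainty:

1. From uncertainty principle: Δp ≥ ℏ/(2Δx)
   Δp_min = (1.055e-34 J·s) / (2 × 4.100e-11 m)
   Δp_min = 1.286e-24 kg·m/s

2. This momentum uncertainty corresponds to kinetic energy:
   KE ≈ (Δp)²/(2m) = (1.286e-24)²/(2 × 9.109e-31 kg)
   KE = 9.078e-19 J = 5.666 eV

Tighter localization requires more energy.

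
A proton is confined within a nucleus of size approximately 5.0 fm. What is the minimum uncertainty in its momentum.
1.055 × 10^-20 kg·m/s

Using the Heisenberg uncertainty principle:
ΔxΔp ≥ ℏ/2

With Δx ≈ L = 5.000e-15 m (the confinement size):
Δp_min = ℏ/(2Δx)
Δp_min = (1.055e-34 J·s) / (2 × 5.000e-15 m)
Δp_min = 1.055e-20 kg·m/s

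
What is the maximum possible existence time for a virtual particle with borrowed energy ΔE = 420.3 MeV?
7.830 × 10^-25 s

Using the energy-time uncertainty principle:
ΔEΔt ≥ ℏ/2

For a virtual particle borrowing energy ΔE, the maximum lifetime is:
Δt_max = ℏ/(2ΔE)

Converting energy:
ΔE = 420.3 MeV = 6.734e-11 J

Δt_max = (1.055e-34 J·s) / (2 × 6.734e-11 J)
Δt_max = 7.830e-25 s = 7.830 × 10^-25 s

Virtual particles with higher borrowed energy exist for shorter times.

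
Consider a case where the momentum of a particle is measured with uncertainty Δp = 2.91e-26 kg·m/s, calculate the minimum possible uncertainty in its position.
1.812 nm

Using the Heisenberg uncertainty principle:
ΔxΔp ≥ ℏ/2

The minimum uncertainty in position is:
Δx_min = ℏ/(2Δp)
Δx_min = (1.055e-34 J·s) / (2 × 2.910e-26 kg·m/s)
Δx_min = 1.812e-09 m = 1.812 nm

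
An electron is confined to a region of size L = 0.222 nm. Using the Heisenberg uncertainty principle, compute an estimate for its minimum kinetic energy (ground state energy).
193.267 meV

Using the uncertainty principle to estimate ground state energy:

1. The position uncertainty is approximately the confinement size:
   Δx ≈ L = 2.220e-10 m

2. From ΔxΔp ≥ ℏ/2, the minimum momentum uncertainty is:
   Δp ≈ ℏ/(2L) = 2.375e-25 kg·m/s

3. The kinetic energy is approximately:
   KE ≈ (Δp)²/(2m) = (2.375e-25)²/(2 × 9.109e-31 kg)
   KE ≈ 3.096e-20 J = 193.267 meV

This is an order-of-magnitude estimate of the ground state energy.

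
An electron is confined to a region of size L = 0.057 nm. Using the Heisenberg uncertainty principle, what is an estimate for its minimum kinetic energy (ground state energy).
2.932 eV

Using the uncertainty principle to estimate ground state energy:

1. The position uncertainty is approximately the confinement size:
   Δx ≈ L = 5.700e-11 m

2. From ΔxΔp ≥ ℏ/2, the minimum momentum uncertainty is:
   Δp ≈ ℏ/(2L) = 9.251e-25 kg·m/s

3. The kinetic energy is approximately:
   KE ≈ (Δp)²/(2m) = (9.251e-25)²/(2 × 9.109e-31 kg)
   KE ≈ 4.697e-19 J = 2.932 eV

This is an order-of-magnitude estimate of the ground state energy.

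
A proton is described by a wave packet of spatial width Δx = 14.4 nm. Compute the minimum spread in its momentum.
3.662 × 10^-27 kg·m/s

For a wave packet, the spatial width Δx and momentum spread Δp are related by the uncertainty principle:
ΔxΔp ≥ ℏ/2

The minimum momentum spread is:
Δp_min = ℏ/(2Δx)
Δp_min = (1.055e-34 J·s) / (2 × 1.440e-08 m)
Δp_min = 3.662e-27 kg·m/s

A wave packet cannot have both a well-defined position and well-defined momentum.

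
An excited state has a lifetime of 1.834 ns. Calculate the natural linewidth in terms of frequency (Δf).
43.390 MHz

Using the energy-time uncertainty principle and E = hf:
ΔEΔt ≥ ℏ/2
hΔf·Δt ≥ ℏ/2

The minimum frequency uncertainty is:
Δf = ℏ/(2hτ) = 1/(4πτ)
Δf = 1/(4π × 1.834e-09 s)
Δf = 4.339e+07 Hz = 43.390 MHz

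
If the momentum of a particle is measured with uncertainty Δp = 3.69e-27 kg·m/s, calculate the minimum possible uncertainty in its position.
14.290 nm

Using the Heisenberg uncertainty principle:
ΔxΔp ≥ ℏ/2

The minimum uncertainty in position is:
Δx_min = ℏ/(2Δp)
Δx_min = (1.055e-34 J·s) / (2 × 3.690e-27 kg·m/s)
Δx_min = 1.429e-08 m = 14.290 nm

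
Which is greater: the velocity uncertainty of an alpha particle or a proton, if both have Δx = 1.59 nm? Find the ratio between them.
The proton has the larger minimum velocity uncertainty, by a ratio of 4.0.

For both particles, Δp_min = ℏ/(2Δx) = 3.316e-26 kg·m/s (same for both).

The velocity uncertainty is Δv = Δp/m:
- alpha particle: Δv = 3.316e-26 / 6.645e-27 = 4.991e+00 m/s = 4.991 m/s
- proton: Δv = 3.316e-26 / 1.673e-27 = 1.983e+01 m/s = 19.827 m/s

Ratio: 1.983e+01 / 4.991e+00 = 4.0

The lighter particle has larger velocity uncertainty because Δv ∝ 1/m.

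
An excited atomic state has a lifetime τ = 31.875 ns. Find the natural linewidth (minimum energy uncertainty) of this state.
10.325 neV

Using the energy-time uncertainty principle:
ΔEΔt ≥ ℏ/2

The lifetime τ represents the time uncertainty Δt.
The natural linewidth (minimum energy uncertainty) is:

ΔE = ℏ/(2τ)
ΔE = (1.055e-34 J·s) / (2 × 3.187e-08 s)
ΔE = 1.654e-27 J = 10.325 neV

This natural linewidth limits the precision of spectroscopic measurements.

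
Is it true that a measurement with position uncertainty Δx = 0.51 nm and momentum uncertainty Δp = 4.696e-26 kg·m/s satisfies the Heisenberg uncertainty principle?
No, it violates the uncertainty principle (impossible measurement).

Calculate the product ΔxΔp:
ΔxΔp = (5.100e-10 m) × (4.696e-26 kg·m/s)
ΔxΔp = 2.395e-35 J·s

Compare to the minimum allowed value ℏ/2:
ℏ/2 = 5.273e-35 J·s

Since ΔxΔp = 2.395e-35 J·s < 5.273e-35 J·s = ℏ/2,
the measurement violates the uncertainty principle.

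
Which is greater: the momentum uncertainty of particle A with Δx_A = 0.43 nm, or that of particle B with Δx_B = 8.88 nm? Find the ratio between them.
Particle A has the larger minimum momentum uncertainty, by a factor of 20.65.

For each particle, the minimum momentum uncertainty is Δp_min = ℏ/(2Δx):

Particle A: Δp_A = ℏ/(2×4.300e-10 m) = 1.226e-25 kg·m/s
Particle B: Δp_B = ℏ/(2×8.880e-09 m) = 5.938e-27 kg·m/s

Ratio: Δp_A/Δp_B = 20.65

Since Δp_min ∝ 1/Δx, the particle with smaller position uncertainty (A) has larger momentum uncertainty.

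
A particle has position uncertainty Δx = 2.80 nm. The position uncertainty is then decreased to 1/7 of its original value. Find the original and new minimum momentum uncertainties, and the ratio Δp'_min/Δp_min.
Original Δp_min = 1.883 × 10^-26 kg·m/s; new Δp'_min = 1.318 × 10^-25 kg·m/s; ratio Δp'_min/Δp_min = 7.

From the uncertainty principle ΔxΔp ≥ ℏ/2, the minimum momentum uncertainty is Δp_min = ℏ/(2Δx).

Original (Δx = 2.80 nm = 2.800e-09 m):
Δp_min = (1.055e-34 J·s)/(2 × 2.800e-09 m) = 1.883e-26 kg·m/s

When Δx → (1/7)Δx:
Δp'_min = ℏ/(2 × (1/7)Δx) = 7 × ℏ/(2Δx) = 7 × Δp_min
Δp'_min = 7 × 1.883e-26 kg·m/s = 1.318e-25 kg·m/s

Since Δp_min ∝ 1/Δx, when Δx is decreased to 1/7 of its original value, Δp_min increases to 7 times its original value.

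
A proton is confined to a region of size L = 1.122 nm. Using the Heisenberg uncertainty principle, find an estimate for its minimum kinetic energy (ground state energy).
4.121 μeV

Using the uncertainty principle to estimate ground state energy:

1. The position uncertainty is approximately the confinement size:
   Δx ≈ L = 1.122e-09 m

2. From ΔxΔp ≥ ℏ/2, the minimum momentum uncertainty is:
   Δp ≈ ℏ/(2L) = 4.700e-26 kg·m/s

3. The kinetic energy is approximately:
   KE ≈ (Δp)²/(2m) = (4.700e-26)²/(2 × 1.673e-27 kg)
   KE ≈ 6.602e-25 J = 4.121 μeV

This is an order-of-magnitude estimate of the ground state energy.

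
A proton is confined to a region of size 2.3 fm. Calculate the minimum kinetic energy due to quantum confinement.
980.615 keV

Using the uncertainty principle:

1. Position uncertainty: Δx ≈ 2.300e-15 m
2. Minimum momentum uncertainty: Δp = ℏ/(2Δx) = 2.293e-20 kg·m/s
3. Minimum kinetic energy:
   KE = (Δp)²/(2m) = (2.293e-20)²/(2 × 1.673e-27 kg)
   KE = 1.571e-13 J = 980.615 keV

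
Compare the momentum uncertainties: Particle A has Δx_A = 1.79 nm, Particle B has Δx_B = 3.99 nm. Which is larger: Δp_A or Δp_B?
Particle A has the larger minimum momentum uncertainty, by a factor of 2.23.

For each particle, the minimum momentum uncertainty is Δp_min = ℏ/(2Δx):

Particle A: Δp_A = ℏ/(2×1.790e-09 m) = 2.946e-26 kg·m/s
Particle B: Δp_B = ℏ/(2×3.990e-09 m) = 1.322e-26 kg·m/s

Ratio: Δp_A/Δp_B = 2.23

Since Δp_min ∝ 1/Δx, the particle with smaller position uncertainty (A) has larger momentum uncertainty.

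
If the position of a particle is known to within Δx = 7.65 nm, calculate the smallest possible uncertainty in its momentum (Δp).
6.893 × 10^-27 kg·m/s

Using the Heisenberg uncertainty principle:
ΔxΔp ≥ ℏ/2

The minimum uncertainty in momentum is:
Δp_min = ℏ/(2Δx)
Δp_min = (1.055e-34 J·s) / (2 × 7.650e-09 m)
Δp_min = 6.893e-27 kg·m/s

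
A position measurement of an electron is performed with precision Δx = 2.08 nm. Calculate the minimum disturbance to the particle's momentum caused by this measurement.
2.535 × 10^-26 kg·m/s

The uncertainty principle implies that measuring position disturbs momentum:
ΔxΔp ≥ ℏ/2

When we measure position with precision Δx, we necessarily introduce a momentum uncertainty:
Δp ≥ ℏ/(2Δx)
Δp_min = (1.055e-34 J·s) / (2 × 2.080e-09 m)
Δp_min = 2.535e-26 kg·m/s

The more precisely we measure position, the greater the momentum disturbance.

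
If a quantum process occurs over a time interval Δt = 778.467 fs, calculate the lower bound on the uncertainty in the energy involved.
422.762 μeV

Using the energy-time uncertainty principle:
ΔEΔt ≥ ℏ/2

The minimum uncertainty in energy is:
ΔE_min = ℏ/(2Δt)
ΔE_min = (1.055e-34 J·s) / (2 × 7.785e-13 s)
ΔE_min = 6.773e-23 J = 422.762 μeV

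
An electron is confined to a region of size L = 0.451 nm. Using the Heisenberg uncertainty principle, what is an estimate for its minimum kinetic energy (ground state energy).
46.828 meV

Using the uncertainty principle to estimate ground state energy:

1. The position uncertainty is approximately the confinement size:
   Δx ≈ L = 4.510e-10 m

2. From ΔxΔp ≥ ℏ/2, the minimum momentum uncertainty is:
   Δp ≈ ℏ/(2L) = 1.169e-25 kg·m/s

3. The kinetic energy is approximately:
   KE ≈ (Δp)²/(2m) = (1.169e-25)²/(2 × 9.109e-31 kg)
   KE ≈ 7.503e-21 J = 46.828 meV

This is an order-of-magnitude estimate of the ground state energy.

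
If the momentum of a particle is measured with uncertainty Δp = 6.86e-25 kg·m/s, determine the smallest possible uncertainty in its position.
76.864 pm

Using the Heisenberg uncertainty principle:
ΔxΔp ≥ ℏ/2

The minimum uncertainty in position is:
Δx_min = ℏ/(2Δp)
Δx_min = (1.055e-34 J·s) / (2 × 6.860e-25 kg·m/s)
Δx_min = 7.686e-11 m = 76.864 pm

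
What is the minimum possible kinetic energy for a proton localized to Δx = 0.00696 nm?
107.087 meV

Localizing a particle requires giving it sufficient momentum uncertainty:

1. From uncertainty principle: Δp ≥ ℏ/(2Δx)
   Δp_min = (1.055e-34 J·s) / (2 × 6.960e-12 m)
   Δp_min = 7.576e-24 kg·m/s

2. This momentum uncertainty corresponds to kinetic energy:
   KE ≈ (Δp)²/(2m) = (7.576e-24)²/(2 × 1.673e-27 kg)
   KE = 1.716e-20 J = 107.087 meV

Tighter localization requires more energy.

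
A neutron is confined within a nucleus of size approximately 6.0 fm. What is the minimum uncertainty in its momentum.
8.788 × 10^-21 kg·m/s

Using the Heisenberg uncertainty principle:
ΔxΔp ≥ ℏ/2

With Δx ≈ L = 6.000e-15 m (the confinement size):
Δp_min = ℏ/(2Δx)
Δp_min = (1.055e-34 J·s) / (2 × 6.000e-15 m)
Δp_min = 8.788e-21 kg·m/s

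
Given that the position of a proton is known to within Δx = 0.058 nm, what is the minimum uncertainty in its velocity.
543.526 m/s

Using the Heisenberg uncertainty principle and Δp = mΔv:
ΔxΔp ≥ ℏ/2
Δx(mΔv) ≥ ℏ/2

The minimum uncertainty in velocity is:
Δv_min = ℏ/(2mΔx)
Δv_min = (1.055e-34 J·s) / (2 × 1.673e-27 kg × 5.800e-11 m)
Δv_min = 5.435e+02 m/s = 543.526 m/s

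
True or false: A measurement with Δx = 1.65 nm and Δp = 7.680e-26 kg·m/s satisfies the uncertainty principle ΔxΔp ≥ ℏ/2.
Yes, it satisfies the uncertainty principle.

Calculate the product ΔxΔp:
ΔxΔp = (1.650e-09 m) × (7.680e-26 kg·m/s)
ΔxΔp = 1.267e-34 J·s

Compare to the minimum allowed value ℏ/2:
ℏ/2 = 5.273e-35 J·s

Since ΔxΔp = 1.267e-34 J·s ≥ 5.273e-35 J·s = ℏ/2,
the measurement satisfies the uncertainty principle.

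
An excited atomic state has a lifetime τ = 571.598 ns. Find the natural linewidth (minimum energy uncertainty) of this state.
575.765 peV

Using the energy-time uncertainty principle:
ΔEΔt ≥ ℏ/2

The lifetime τ represents the time uncertainty Δt.
The natural linewidth (minimum energy uncertainty) is:

ΔE = ℏ/(2τ)
ΔE = (1.055e-34 J·s) / (2 × 5.716e-07 s)
ΔE = 9.225e-29 J = 575.765 peV

This natural linewidth limits the precision of spectroscopic measurements.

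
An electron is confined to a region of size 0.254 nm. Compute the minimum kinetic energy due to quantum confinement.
147.637 meV

Using the uncertainty principle:

1. Position uncertainty: Δx ≈ 2.540e-10 m
2. Minimum momentum uncertainty: Δp = ℏ/(2Δx) = 2.076e-25 kg·m/s
3. Minimum kinetic energy:
   KE = (Δp)²/(2m) = (2.076e-25)²/(2 × 9.109e-31 kg)
   KE = 2.365e-20 J = 147.637 meV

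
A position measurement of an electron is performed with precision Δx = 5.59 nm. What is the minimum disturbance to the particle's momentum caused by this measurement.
9.433 × 10^-27 kg·m/s

The uncertainty principle implies that measuring position disturbs momentum:
ΔxΔp ≥ ℏ/2

When we measure position with precision Δx, we necessarily introduce a momentum uncertainty:
Δp ≥ ℏ/(2Δx)
Δp_min = (1.055e-34 J·s) / (2 × 5.590e-09 m)
Δp_min = 9.433e-27 kg·m/s

The more precisely we measure position, the greater the momentum disturbance.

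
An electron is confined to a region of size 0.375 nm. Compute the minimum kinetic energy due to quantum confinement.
67.733 meV

Using the uncertainty principle:

1. Position uncertainty: Δx ≈ 3.750e-10 m
2. Minimum momentum uncertainty: Δp = ℏ/(2Δx) = 1.406e-25 kg·m/s
3. Minimum kinetic energy:
   KE = (Δp)²/(2m) = (1.406e-25)²/(2 × 9.109e-31 kg)
   KE = 1.085e-20 J = 67.733 meV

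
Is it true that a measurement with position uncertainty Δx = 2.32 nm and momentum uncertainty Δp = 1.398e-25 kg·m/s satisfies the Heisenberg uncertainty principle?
Yes, it satisfies the uncertainty principle.

Calculate the product ΔxΔp:
ΔxΔp = (2.320e-09 m) × (1.398e-25 kg·m/s)
ΔxΔp = 3.243e-34 J·s

Compare to the minimum allowed value ℏ/2:
ℏ/2 = 5.273e-35 J·s

Since ΔxΔp = 3.243e-34 J·s ≥ 5.273e-35 J·s = ℏ/2,
the measurement satisfies the uncertainty principle.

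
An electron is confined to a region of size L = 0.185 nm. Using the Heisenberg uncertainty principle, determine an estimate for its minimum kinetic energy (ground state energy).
278.304 meV

Using the uncertainty principle to estimate ground state energy:

1. The position uncertainty is approximately the confinement size:
   Δx ≈ L = 1.850e-10 m

2. From ΔxΔp ≥ ℏ/2, the minimum momentum uncertainty is:
   Δp ≈ ℏ/(2L) = 2.850e-25 kg·m/s

3. The kinetic energy is approximately:
   KE ≈ (Δp)²/(2m) = (2.850e-25)²/(2 × 9.109e-31 kg)
   KE ≈ 4.459e-20 J = 278.304 meV

This is an order-of-magnitude estimate of the ground state energy.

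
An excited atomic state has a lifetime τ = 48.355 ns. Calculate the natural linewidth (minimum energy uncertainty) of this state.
6.806 neV

Using the energy-time uncertainty principle:
ΔEΔt ≥ ℏ/2

The lifetime τ represents the time uncertainty Δt.
The natural linewidth (minimum energy uncertainty) is:

ΔE = ℏ/(2τ)
ΔE = (1.055e-34 J·s) / (2 × 4.835e-08 s)
ΔE = 1.090e-27 J = 6.806 neV

This natural linewidth limits the precision of spectroscopic measurements.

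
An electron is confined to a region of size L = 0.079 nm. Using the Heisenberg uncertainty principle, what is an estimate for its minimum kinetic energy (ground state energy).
1.526 eV

Using the uncertainty principle to estimate ground state energy:

1. The position uncertainty is approximately the confinement size:
   Δx ≈ L = 7.900e-11 m

2. From ΔxΔp ≥ ℏ/2, the minimum momentum uncertainty is:
   Δp ≈ ℏ/(2L) = 6.675e-25 kg·m/s

3. The kinetic energy is approximately:
   KE ≈ (Δp)²/(2m) = (6.675e-25)²/(2 × 9.109e-31 kg)
   KE ≈ 2.445e-19 J = 1.526 eV

This is an order-of-magnitude estimate of the ground state energy.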